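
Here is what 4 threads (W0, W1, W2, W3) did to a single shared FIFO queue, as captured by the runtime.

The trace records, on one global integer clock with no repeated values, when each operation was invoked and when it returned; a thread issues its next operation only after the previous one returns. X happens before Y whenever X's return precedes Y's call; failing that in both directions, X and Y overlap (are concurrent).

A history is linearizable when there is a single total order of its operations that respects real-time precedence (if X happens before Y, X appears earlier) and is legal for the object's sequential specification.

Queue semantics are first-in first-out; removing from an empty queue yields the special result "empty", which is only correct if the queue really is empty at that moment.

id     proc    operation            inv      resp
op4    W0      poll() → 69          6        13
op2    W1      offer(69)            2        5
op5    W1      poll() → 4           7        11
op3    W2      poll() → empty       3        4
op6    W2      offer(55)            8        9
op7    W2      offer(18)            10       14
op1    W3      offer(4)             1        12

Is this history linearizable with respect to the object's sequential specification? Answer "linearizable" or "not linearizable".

witness order: op3, op1, op2, op5, op4, op6, op7
1. op3 poll() → empty, leaving queue <>
2. op1 offer(4), leaving queue <4>
3. op2 offer(69), leaving queue <4,69>
4. op5 poll() → 4, leaving queue <69>
5. op4 poll() → 69, leaving queue <>
6. op6 offer(55), leaving queue <55>
7. op7 offer(18), leaving queue <55,18>

linearizable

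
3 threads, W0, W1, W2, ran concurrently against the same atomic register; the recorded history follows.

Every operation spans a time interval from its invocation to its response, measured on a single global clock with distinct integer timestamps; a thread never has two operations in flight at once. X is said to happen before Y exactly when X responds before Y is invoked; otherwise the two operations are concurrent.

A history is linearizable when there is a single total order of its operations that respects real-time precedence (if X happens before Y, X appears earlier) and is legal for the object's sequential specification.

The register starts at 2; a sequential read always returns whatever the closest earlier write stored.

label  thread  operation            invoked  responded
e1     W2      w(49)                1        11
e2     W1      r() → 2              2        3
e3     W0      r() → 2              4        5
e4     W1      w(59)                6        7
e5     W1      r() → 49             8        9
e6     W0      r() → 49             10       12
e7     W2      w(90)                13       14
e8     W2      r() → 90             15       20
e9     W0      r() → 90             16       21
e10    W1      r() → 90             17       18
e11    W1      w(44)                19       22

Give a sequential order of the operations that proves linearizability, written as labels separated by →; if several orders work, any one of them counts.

e2 → e3 → e4 → e1 → e5 → e6 → e7 → e8 → e9 → e10 → e11

step 1: e2 r() → 2 — value 2
step 2: e3 r() → 2 — value 2
step 3: e4 w(59) — value 59
step 4: e1 w(49) — value 49
step 5: e5 r() → 49 — value 49
step 6: e6 r() → 49 — value 49
step 7: e7 w(90) — value 90
step 8: e8 r() → 90 — value 90
step 9: e9 r() → 90 — value 90
step 10: e10 r() → 90 — value 90
step 11: e11 w(44) — value 44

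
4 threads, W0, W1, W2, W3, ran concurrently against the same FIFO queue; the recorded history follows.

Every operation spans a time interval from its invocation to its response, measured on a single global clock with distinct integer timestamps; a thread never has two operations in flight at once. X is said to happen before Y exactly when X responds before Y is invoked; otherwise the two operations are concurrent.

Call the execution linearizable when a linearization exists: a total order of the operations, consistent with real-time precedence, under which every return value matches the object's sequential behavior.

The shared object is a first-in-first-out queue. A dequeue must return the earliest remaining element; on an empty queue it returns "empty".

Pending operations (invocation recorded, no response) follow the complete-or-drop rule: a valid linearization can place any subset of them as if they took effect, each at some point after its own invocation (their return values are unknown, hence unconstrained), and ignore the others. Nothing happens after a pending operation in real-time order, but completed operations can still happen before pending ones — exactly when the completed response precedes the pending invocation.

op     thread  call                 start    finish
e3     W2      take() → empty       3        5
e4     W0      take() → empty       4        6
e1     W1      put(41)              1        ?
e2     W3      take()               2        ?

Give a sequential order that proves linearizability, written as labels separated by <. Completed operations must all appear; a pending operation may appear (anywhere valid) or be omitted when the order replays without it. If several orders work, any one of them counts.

step 1: e1 put(41) (pending, included) — queue <41>
step 2: e2 take() (pending, included) — queue <>
step 3: e3 take() → empty — queue <>
step 4: e4 take() → empty — queue <>

e1 < e2 < e3 < e4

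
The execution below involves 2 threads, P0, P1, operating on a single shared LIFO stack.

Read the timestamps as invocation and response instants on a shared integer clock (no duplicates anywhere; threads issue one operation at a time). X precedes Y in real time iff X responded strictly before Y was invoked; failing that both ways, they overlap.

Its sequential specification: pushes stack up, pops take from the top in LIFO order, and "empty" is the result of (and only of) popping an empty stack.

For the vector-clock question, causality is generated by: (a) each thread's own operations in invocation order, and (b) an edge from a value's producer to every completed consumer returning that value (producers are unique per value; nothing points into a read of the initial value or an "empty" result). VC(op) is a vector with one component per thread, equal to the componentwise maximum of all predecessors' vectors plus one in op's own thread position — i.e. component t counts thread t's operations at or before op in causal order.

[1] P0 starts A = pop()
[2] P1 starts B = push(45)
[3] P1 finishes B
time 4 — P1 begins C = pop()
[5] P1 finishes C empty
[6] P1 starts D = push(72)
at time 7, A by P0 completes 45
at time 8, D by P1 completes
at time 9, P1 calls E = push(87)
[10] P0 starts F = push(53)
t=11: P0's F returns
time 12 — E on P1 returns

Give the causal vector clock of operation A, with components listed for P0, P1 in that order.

B (invocation 2): nothing precedes it; P1's component alone gives (0, 1)
from VC(B)=(0, 1), C (invoked 4) maxes components and bumps P1 → (0, 2)
from VC(B)=(0, 1), A (invoked 1) maxes components and bumps P0 → (1, 1)
from VC(C)=(0, 2), D (invoked 6) maxes components and bumps P1 → (0, 3)
from VC(A)=(1, 1), F (invoked 10) maxes components and bumps P0 → (2, 1)
from VC(D)=(0, 3), E (invoked 9) maxes components and bumps P1 → (0, 4)
target: VC(A) = (1, 1)

(1, 1)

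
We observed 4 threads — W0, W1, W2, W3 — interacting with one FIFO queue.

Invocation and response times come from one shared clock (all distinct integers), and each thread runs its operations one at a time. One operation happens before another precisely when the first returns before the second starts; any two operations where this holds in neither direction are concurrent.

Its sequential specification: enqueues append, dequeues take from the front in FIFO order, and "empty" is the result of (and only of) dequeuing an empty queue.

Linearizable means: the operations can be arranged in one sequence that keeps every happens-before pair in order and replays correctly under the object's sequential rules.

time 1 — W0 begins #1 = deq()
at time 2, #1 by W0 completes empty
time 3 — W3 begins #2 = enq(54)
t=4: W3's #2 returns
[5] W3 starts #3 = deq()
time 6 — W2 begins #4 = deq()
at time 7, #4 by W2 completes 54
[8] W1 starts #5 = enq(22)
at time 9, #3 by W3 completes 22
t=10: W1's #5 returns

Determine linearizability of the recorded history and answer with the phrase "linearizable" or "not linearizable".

witness order: #1, #2, #4, #5, #3
1. #1 deq() → empty, leaving queue <>
2. #2 enq(54), leaving queue <54>
3. #4 deq() → 54, leaving queue <>
4. #5 enq(22), leaving queue <22>
5. #3 deq() → 22, leaving queue <>

linearizable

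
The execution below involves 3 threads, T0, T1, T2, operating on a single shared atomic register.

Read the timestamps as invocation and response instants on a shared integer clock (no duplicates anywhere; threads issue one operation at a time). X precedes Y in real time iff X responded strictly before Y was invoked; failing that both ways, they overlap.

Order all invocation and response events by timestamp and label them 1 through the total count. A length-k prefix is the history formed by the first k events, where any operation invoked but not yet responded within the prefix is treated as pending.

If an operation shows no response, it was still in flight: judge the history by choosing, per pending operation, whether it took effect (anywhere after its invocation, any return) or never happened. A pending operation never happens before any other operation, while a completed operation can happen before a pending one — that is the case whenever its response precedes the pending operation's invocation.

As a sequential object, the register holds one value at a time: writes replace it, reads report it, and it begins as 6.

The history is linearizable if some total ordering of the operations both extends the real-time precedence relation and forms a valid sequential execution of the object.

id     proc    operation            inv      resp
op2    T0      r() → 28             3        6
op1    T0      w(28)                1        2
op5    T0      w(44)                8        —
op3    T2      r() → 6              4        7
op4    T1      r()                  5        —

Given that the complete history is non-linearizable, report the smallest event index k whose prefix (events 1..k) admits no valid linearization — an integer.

7

events 1..6 are linearizable, e.g. via op1, op2:
step 1: op1 w(28) — value 28
step 2: op2 r() → 28 — value 28
adding event 7 (op3 responds at 7) leaves no legal real-time order
no completion choice of the 1 pending operation (op4) rescues it — every subset was tried
sample order op1, op2, op3 (pending dropped) stalls at step 3 — op3 r() → 6 has no legal effect
sample order op1, op3, op2 (pending dropped) stalls at step 2 — op3 r() → 6 has no legal effect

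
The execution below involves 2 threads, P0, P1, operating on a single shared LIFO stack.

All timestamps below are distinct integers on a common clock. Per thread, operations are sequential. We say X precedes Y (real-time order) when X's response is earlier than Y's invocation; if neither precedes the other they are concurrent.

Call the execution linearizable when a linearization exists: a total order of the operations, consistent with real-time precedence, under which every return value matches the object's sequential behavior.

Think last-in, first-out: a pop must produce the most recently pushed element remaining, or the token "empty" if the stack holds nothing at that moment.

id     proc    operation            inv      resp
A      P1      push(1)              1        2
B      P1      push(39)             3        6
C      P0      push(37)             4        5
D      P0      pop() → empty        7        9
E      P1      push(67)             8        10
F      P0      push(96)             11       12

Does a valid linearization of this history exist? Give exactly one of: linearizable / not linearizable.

not linearizable

already the first 9 events (up to D's response at time 9) admit no linearization; the first 8 still do
4 completed operations, 2 real-time-consistent orders — every LIFO stack replay fails
no escape via the 1 pending operation (E): every completion choice fails
for example A, B, C, D (pending dropped) fails at step 4: D pop() → empty is not legal there
for example A, C, B, D (pending dropped) fails at step 4: D pop() → empty is not legal there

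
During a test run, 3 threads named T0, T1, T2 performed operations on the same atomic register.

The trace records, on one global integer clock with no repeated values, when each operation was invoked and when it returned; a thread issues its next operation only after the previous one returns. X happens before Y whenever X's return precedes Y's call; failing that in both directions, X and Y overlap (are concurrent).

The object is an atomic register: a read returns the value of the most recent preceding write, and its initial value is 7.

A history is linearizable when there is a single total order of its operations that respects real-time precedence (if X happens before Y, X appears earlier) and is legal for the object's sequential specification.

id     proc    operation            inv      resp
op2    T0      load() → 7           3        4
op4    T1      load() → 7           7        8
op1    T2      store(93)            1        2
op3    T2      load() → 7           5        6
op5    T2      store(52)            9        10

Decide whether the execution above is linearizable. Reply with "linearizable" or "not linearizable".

not linearizable

the violation lands at event 4, op2's response at time 4: events 1..3 linearize, events 1..4 do not
exhaustive check: the 2 completed atomic register ops admit one real-time order; illegal
one such order, op1, op2, breaks at step 2 where op2 load() → 7 is illegal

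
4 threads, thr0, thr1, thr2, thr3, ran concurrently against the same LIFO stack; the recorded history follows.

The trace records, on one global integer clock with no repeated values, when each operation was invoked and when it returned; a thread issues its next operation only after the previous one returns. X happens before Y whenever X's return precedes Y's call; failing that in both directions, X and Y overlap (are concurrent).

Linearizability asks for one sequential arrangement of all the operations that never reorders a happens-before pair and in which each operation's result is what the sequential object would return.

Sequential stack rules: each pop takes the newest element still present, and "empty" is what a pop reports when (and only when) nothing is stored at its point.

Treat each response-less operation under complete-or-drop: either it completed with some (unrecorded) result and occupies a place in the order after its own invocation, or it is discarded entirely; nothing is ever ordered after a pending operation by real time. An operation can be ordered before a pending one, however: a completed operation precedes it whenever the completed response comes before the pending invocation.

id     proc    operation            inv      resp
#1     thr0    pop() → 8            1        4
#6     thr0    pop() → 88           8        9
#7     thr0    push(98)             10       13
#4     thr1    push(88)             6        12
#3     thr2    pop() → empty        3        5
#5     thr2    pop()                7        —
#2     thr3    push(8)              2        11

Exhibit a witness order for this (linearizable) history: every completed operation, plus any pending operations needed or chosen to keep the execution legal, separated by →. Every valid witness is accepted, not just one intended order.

step 1: #2 push(8) — stack <8>
step 2: #1 pop() → 8 — stack <>
step 3: #3 pop() → empty — stack <>
step 4: #4 push(88) — stack <88>
step 5: #6 pop() → 88 — stack <>
step 6: #5 pop() (pending, included) — stack <>
step 7: #7 push(98) — stack <98>

#2 → #1 → #3 → #4 → #6 → #5 → #7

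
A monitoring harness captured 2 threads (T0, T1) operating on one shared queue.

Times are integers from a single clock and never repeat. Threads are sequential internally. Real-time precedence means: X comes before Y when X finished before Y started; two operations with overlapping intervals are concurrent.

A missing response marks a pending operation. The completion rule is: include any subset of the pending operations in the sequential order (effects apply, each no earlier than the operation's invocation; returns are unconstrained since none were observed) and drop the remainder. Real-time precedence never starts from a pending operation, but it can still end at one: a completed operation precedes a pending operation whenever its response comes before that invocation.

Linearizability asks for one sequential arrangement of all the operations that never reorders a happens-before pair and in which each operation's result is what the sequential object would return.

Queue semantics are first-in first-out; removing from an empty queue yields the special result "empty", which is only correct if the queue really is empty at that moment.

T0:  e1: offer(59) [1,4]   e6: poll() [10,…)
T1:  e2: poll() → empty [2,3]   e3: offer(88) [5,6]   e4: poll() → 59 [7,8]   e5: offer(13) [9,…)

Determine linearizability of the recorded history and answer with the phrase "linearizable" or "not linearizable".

one valid linearization: e2, e1, e3, e4
1. e2 poll() → empty, leaving queue <>
2. e1 offer(59), leaving queue <59>
3. e3 offer(88), leaving queue <59,88>
4. e4 poll() → 59, leaving queue <88>

linearizable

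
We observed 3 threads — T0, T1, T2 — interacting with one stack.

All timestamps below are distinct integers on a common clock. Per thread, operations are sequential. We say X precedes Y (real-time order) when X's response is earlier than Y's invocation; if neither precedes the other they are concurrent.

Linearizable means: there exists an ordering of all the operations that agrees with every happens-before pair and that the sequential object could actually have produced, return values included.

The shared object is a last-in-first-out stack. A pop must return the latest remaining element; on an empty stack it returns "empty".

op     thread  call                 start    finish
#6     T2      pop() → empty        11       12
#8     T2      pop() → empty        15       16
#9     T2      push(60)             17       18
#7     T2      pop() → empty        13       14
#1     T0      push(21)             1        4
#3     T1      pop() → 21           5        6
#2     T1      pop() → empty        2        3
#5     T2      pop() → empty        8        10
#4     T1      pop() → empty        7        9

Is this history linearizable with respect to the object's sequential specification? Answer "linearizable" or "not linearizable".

one valid linearization: #2, #1, #3, #4, #5, #6, #7, #8, #9
step 1: #2 pop() → empty — stack <>
step 2: #1 push(21) — stack <21>
step 3: #3 pop() → 21 — stack <>
step 4: #4 pop() → empty — stack <>
step 5: #5 pop() → empty — stack <>
step 6: #6 pop() → empty — stack <>
step 7: #7 pop() → empty — stack <>
step 8: #8 pop() → empty — stack <>
step 9: #9 push(60) — stack <60>

linearizable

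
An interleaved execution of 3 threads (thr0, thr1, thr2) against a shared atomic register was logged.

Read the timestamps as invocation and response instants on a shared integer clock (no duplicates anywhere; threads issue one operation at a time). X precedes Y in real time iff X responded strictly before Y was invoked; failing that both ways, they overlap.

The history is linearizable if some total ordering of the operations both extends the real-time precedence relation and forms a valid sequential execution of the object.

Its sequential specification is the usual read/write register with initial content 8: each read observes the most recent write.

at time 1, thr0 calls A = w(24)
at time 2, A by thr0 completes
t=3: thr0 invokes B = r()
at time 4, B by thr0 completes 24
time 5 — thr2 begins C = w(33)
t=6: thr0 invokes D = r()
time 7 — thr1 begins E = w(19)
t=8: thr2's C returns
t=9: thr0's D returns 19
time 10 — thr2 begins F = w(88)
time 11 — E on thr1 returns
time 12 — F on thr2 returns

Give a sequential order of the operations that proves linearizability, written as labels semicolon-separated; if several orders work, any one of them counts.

A; B; C; E; D; F

after step 1 (A w(24)): value 24
after step 2 (B r() → 24): value 24
after step 3 (C w(33)): value 33
after step 4 (E w(19)): value 19
after step 5 (D r() → 19): value 19
after step 6 (F w(88)): value 88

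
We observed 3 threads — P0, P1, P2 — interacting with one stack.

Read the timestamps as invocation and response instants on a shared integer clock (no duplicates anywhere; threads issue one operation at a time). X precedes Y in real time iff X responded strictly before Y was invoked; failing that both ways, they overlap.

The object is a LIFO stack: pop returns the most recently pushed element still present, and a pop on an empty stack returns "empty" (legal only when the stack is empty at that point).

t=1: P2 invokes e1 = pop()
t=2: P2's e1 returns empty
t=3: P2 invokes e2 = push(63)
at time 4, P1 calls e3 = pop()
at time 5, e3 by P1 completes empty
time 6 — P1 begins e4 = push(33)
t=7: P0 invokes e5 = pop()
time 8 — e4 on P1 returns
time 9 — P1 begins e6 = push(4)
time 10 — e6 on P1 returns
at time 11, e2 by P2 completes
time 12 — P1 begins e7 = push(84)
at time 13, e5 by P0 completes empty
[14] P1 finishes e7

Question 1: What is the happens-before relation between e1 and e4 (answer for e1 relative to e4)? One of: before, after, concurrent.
Answer: before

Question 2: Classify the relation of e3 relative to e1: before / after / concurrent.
Answer: after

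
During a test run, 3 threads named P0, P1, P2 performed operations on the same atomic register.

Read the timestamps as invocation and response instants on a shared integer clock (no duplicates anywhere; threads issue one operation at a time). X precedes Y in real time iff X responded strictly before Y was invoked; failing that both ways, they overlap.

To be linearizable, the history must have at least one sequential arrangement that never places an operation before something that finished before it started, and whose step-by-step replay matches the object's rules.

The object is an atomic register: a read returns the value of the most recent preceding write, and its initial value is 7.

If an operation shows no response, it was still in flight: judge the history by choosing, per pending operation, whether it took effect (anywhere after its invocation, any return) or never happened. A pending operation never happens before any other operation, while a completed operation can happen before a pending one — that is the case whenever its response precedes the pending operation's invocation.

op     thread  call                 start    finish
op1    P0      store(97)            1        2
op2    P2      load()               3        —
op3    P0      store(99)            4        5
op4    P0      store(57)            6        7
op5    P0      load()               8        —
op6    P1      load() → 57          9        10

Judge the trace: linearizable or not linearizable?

witness order: op1, op2, op3, op4, op5, op6
step 1: op1 store(97) — value 97
step 2: op2 load() (pending, included) — value 97
step 3: op3 store(99) — value 99
step 4: op4 store(57) — value 57
step 5: op5 load() (pending, included) — value 57
step 6: op6 load() → 57 — value 57

linearizable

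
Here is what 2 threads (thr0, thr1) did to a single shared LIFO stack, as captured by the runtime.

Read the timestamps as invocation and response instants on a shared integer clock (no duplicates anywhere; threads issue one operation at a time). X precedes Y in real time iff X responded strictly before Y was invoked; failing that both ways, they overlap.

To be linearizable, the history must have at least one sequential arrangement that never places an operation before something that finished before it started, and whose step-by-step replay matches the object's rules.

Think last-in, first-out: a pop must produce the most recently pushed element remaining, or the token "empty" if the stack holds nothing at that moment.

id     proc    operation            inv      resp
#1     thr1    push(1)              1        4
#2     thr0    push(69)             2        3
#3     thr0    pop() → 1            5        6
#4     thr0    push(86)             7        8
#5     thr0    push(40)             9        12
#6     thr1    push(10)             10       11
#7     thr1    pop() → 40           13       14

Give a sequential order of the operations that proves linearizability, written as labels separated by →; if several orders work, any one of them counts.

#2 → #1 → #3 → #4 → #6 → #5 → #7

1. #2 push(69), leaving stack <69>
2. #1 push(1), leaving stack <69,1>
3. #3 pop() → 1, leaving stack <69>
4. #4 push(86), leaving stack <69,86>
5. #6 push(10), leaving stack <69,86,10>
6. #5 push(40), leaving stack <69,86,10,40>
7. #7 pop() → 40, leaving stack <69,86,10>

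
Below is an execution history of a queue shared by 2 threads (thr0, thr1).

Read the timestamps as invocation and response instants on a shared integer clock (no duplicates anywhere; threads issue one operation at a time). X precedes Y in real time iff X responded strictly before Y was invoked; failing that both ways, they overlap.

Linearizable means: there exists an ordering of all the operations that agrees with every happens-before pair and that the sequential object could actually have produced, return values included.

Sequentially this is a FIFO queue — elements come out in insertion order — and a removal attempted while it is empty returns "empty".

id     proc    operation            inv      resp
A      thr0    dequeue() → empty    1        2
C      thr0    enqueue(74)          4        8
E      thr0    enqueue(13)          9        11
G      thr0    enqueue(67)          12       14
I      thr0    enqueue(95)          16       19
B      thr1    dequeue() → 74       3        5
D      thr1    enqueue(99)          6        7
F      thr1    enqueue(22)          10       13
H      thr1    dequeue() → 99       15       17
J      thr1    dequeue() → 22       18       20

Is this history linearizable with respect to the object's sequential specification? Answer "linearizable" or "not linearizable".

linearizable

witness order: A, C, B, D, F, E, G, H, I, J
step 1: A dequeue() → empty — queue <>
step 2: C enqueue(74) — queue <74>
step 3: B dequeue() → 74 — queue <>
step 4: D enqueue(99) — queue <99>
step 5: F enqueue(22) — queue <99,22>
step 6: E enqueue(13) — queue <99,22,13>
step 7: G enqueue(67) — queue <99,22,13,67>
step 8: H dequeue() → 99 — queue <22,13,67>
step 9: I enqueue(95) — queue <22,13,67,95>
step 10: J dequeue() → 22 — queue <13,67,95>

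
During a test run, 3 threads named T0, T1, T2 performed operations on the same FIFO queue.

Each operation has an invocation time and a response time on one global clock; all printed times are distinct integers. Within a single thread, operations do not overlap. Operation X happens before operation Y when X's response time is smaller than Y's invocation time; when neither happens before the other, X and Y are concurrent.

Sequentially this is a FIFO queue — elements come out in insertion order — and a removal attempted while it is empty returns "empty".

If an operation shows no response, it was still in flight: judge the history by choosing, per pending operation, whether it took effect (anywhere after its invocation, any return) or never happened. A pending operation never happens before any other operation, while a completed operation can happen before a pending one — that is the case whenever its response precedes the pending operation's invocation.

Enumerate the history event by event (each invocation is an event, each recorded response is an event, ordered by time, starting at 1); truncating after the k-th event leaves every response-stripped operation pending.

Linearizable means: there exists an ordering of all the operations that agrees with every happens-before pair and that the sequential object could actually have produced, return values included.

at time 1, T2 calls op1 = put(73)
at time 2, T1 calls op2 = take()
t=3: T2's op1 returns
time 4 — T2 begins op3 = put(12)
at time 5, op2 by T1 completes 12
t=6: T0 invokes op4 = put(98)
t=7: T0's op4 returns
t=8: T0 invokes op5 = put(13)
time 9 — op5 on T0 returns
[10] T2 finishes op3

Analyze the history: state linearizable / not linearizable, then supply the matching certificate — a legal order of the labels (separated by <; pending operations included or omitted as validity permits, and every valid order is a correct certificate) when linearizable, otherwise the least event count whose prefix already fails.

cut after 4 events: linearizable; cut after 5 events (op2 responds, time 5): not linearizable
no legal order exists: 2 real-time-consistent candidates over 2 completed FIFO queue operations, all rejected
every completion of the 1 pending operation (op3) was checked; none linearizes
take op1, op2 (pending dropped): step 2 already fails, because op2 take() → 12 cannot occur there
take op2, op1 (pending dropped): step 1 already fails, because op2 take() → 12 cannot occur there

not linearizable — minimal violating prefix: 5 events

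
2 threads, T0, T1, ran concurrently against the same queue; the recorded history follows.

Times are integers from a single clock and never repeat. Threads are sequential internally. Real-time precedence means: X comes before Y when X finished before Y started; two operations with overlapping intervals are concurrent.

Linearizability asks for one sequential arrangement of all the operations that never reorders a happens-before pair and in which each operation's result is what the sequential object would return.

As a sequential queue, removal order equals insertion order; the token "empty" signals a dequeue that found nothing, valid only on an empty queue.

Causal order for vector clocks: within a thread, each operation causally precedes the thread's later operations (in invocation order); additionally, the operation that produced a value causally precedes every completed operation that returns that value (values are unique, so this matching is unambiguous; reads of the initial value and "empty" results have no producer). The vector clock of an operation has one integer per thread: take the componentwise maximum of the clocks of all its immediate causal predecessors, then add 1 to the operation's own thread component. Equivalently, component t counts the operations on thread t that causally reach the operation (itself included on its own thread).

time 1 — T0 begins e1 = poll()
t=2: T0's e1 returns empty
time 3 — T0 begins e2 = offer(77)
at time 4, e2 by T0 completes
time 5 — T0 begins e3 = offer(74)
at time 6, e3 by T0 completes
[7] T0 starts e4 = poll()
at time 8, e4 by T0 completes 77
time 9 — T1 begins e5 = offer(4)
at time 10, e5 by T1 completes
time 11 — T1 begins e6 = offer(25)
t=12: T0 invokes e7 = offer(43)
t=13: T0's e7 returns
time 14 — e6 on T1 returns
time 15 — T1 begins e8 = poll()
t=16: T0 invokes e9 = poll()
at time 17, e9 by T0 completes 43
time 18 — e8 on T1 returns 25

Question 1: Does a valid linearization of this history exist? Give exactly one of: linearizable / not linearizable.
events 1..16 are fine; event 17 — the response of e9 at time 17 — makes the prefix non-linearizable
2 orders of the 8 completed queue ops respect real time; none is legal
every completion of the 1 pending operation (e8) was checked; none linearizes
e.g. e1, e2, e3, e4, e5, e6, e7, e9 (pending dropped): illegal at step 8, since e9 poll() → 43 cannot apply there
e.g. e1, e2, e3, e4, e5, e7, e6, e9 (pending dropped): illegal at step 8, since e9 poll() → 43 cannot apply there

not linearizable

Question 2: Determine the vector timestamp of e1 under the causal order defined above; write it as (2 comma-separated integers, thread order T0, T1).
e5 (invocation 9): nothing precedes it; T1's component alone gives (0, 1)
e1 (invocation 1): nothing precedes it; T0's component alone gives (1, 0)
VC(e6, invoked at 11): max of VC(e5)=(0, 1), then +1 on thread T1 → (0, 2)
VC(e2, invoked at 3): max of VC(e1)=(1, 0), then +1 on thread T0 → (2, 0)
VC(e8, invoked at 15): max of VC(e6)=(0, 2), then +1 on thread T1 → (0, 3)
VC(e3, invoked at 5): max of VC(e2)=(2, 0), then +1 on thread T0 → (3, 0)
VC(e4, invoked at 7): max of VC(e2)=(2, 0), VC(e3)=(3, 0), then +1 on thread T0 → (4, 0)
VC(e7, invoked at 12): max of VC(e4)=(4, 0), then +1 on thread T0 → (5, 0)
VC(e9, invoked at 16): max of VC(e7)=(5, 0), then +1 on thread T0 → (6, 0)
target: VC(e1) = (1, 0)

(1, 0)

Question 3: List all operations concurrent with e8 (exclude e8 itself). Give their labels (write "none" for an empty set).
e8 runs from 15 to 18; window-overlapping ops are concurrent
e1 [1,2]: before
e2 [3,4]: before
e3 [5,6]: before
e4 [7,8]: before
e5 [9,10]: before
e6 [11,14]: before
e7 [12,13]: before
e9 [16,17]: concurrent

e9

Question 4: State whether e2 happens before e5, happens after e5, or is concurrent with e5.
e2 spans [3,4], e5 spans [9,10]
resp(e2)=4 < inv(e5)=9

before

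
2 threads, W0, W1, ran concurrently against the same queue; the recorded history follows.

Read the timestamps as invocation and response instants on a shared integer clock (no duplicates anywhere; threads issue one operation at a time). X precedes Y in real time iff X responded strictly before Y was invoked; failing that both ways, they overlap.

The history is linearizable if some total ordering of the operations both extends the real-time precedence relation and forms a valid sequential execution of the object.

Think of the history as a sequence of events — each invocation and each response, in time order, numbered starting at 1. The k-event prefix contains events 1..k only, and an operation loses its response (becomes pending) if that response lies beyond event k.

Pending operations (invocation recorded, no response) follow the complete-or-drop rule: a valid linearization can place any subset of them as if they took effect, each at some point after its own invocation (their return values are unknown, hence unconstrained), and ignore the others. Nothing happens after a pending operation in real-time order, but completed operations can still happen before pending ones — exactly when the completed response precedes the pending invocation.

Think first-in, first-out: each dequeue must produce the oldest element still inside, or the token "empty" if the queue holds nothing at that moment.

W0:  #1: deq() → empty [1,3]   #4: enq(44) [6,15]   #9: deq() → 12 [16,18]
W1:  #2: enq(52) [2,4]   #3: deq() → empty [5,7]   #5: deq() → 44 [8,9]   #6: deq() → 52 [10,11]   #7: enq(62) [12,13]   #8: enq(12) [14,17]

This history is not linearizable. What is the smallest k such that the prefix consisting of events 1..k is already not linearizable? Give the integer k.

one valid order for events 1..6 is #1, #2:
after step 1 (#1 deq() → empty): queue <>
after step 2 (#2 enq(52)): queue <52>
with event 7 included (#3 responding at time 7), all real-time-consistent orders fail
no escape via the 1 pending operation (#4): every completion choice fails
one such order, #1, #2, #3 (pending dropped), breaks at step 3 where #3 deq() → empty is illegal
one such order, #2, #1, #3 (pending dropped), breaks at step 2 where #1 deq() → empty is illegal

7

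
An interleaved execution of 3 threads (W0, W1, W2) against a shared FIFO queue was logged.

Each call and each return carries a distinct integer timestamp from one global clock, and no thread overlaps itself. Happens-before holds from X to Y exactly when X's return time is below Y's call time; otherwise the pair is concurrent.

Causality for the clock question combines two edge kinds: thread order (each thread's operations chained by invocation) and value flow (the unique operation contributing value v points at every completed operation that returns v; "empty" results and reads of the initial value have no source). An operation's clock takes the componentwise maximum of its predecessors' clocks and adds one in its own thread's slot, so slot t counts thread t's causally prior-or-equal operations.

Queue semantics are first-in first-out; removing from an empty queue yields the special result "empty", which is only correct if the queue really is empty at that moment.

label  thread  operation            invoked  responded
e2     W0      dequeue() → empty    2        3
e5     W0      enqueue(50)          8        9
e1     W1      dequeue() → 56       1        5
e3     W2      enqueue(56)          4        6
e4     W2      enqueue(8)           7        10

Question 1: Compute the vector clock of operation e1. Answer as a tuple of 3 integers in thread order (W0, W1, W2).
(0, 1, 1)

no predecessors for e3 (invoked 4): W2 increments from zero → (0, 0, 1)
no predecessors for e2 (invoked 2): W0 increments from zero → (1, 0, 0)
invoked at 7, e4 merges VC(e3)=(0, 0, 1) and bumps W2's slot → (0, 0, 2)
invoked at 1, e1 merges VC(e3)=(0, 0, 1) and bumps W1's slot → (0, 1, 1)
invoked at 8, e5 merges VC(e2)=(1, 0, 0) and bumps W0's slot → (2, 0, 0)
target: VC(e1) = (0, 1, 1)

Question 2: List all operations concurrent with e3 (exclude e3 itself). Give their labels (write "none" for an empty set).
e1

e3 spans [4,6]: anything still running between times 4 and 6 counts as concurrent
e1 [1,5]: concurrent
e2 [2,3]: before
e4 [7,10]: after
e5 [8,9]: after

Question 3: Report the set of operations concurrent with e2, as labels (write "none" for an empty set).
e1

overlap test against e2 [2,3]: concurrent iff the interval meets 2..3
e1 [1,5]: concurrent
e3 [4,6]: after
e4 [7,10]: after
e5 [8,9]: after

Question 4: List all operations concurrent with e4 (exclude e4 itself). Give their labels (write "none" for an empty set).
e5

e4 spans [7,10]; an op avoiding the whole window 7..10 is ordered, any other is concurrent
e1 [1,5]: before
e2 [2,3]: before
e3 [4,6]: before
e5 [8,9]: concurrent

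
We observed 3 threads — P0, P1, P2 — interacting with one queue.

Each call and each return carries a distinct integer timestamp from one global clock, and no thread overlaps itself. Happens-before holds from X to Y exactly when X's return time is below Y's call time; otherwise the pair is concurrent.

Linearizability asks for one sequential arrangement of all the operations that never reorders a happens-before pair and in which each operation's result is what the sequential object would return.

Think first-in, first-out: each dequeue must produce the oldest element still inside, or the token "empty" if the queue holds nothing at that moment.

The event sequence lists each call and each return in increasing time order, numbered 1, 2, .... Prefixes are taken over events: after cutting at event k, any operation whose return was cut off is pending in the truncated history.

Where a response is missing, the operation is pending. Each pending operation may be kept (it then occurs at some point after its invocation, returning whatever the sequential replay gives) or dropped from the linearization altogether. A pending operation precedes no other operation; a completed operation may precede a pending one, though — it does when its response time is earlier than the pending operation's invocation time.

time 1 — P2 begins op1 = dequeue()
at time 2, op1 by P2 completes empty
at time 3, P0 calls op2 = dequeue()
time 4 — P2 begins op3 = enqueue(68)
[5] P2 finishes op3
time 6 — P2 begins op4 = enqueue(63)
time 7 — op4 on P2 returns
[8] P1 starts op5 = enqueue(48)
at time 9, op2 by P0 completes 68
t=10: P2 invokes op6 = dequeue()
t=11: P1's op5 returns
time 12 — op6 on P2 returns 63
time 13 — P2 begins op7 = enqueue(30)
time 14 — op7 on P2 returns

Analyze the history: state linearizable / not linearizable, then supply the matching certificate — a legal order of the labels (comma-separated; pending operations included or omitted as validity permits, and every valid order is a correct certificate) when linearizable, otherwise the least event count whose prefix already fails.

linearizable — witness: op1, op3, op2, op4, op5, op6, op7

step 1: op1 dequeue() → empty — queue <>
step 2: op3 enqueue(68) — queue <68>
step 3: op2 dequeue() → 68 — queue <>
step 4: op4 enqueue(63) — queue <63>
step 5: op5 enqueue(48) — queue <63,48>
step 6: op6 dequeue() → 63 — queue <48>
step 7: op7 enqueue(30) — queue <48,30>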